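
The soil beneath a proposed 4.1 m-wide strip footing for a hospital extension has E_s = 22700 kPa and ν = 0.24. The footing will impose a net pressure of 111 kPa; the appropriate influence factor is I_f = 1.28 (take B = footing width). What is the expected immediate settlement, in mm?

S_e ≈ 24.2 mm

Immediate (elastic) settlement: S_e = q·B·(1−ν²)/E_s · I_f.
S_e = 111 × 4.1 × (1 − 0.24²) / 22700 × 1.28
    = 111 × 4.1 × 0.9424 / 22700 × 1.28
    = 0.02418 m = 24.18 mm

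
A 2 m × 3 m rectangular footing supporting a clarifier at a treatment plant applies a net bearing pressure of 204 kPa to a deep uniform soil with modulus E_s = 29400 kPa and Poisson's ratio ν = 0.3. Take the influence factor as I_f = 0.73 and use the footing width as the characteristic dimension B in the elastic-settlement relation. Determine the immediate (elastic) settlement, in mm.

Immediate (elastic) settlement: S_e = q·B·(1−ν²)/E_s · I_f.
S_e = 204 × 2 × (1 − 0.3²) / 29400 × 0.73
    = 204 × 2 × 0.91 / 29400 × 0.73
    = 0.009219 m = 9.219 mm

S_e ≈ 9.22 mm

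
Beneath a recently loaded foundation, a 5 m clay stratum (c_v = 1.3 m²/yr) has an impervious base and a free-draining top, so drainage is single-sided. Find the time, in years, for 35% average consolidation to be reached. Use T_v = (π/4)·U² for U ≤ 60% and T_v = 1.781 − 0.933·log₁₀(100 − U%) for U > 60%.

t ≈ 1.85 years

Drainage path length: H_d = H = 5 m (single drainage).
U ≤ 60%: T_v = (π/4)·U² = (π/4)×0.35² = 0.096211.
t = T_v·H_d²/c_v = 0.096211×5²/1.3 = 1.85 years.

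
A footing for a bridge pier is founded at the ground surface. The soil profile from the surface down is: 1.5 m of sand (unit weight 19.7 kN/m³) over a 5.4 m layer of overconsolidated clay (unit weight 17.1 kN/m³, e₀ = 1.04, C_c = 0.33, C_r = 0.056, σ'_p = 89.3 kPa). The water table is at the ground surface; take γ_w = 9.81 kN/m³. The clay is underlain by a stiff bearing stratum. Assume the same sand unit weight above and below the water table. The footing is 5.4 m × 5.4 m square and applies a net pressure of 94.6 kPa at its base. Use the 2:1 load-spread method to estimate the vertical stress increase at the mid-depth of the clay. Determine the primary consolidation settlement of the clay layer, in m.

Mid-depth of clay below the ground surface: z = 1.5 + 5.4/2 = 4.2 m.
Total vertical stress at mid-clay: σ_v = 19.7×1.5 + 17.1×2.7 = 75.72 kPa.
Pore pressure: u = 9.81×(4.2 − 0) = 41.202 kPa.
Initial effective stress: σ'_0 = σ_v − u = 75.72 − 41.202 = 34.518 kPa.
Stress increase at mid-clay by the 2:1 spreading method:
Δσ = qBL/((B+z)(L+z)) = 94.6×5.4×5.4/((5.4+4.2)(5.4+4.2)) = 29.932 kPa
Final effective stress: σ'_f = 34.518 + 29.932 = 64.45 kPa.
σ'_f = 64.45 ≤ σ'_p = 89.3 kPa, so the clay remains overconsolidated and only the recompression index applies:
S_c = C_r·H/(1+e₀)·log₁₀(σ'_f/σ'_0) = 0.056×5.4/2.04×log₁₀(64.45/34.518)
    = 0.14824 × 0.27118 = 0.0402 m

S_c ≈ 0.0402 m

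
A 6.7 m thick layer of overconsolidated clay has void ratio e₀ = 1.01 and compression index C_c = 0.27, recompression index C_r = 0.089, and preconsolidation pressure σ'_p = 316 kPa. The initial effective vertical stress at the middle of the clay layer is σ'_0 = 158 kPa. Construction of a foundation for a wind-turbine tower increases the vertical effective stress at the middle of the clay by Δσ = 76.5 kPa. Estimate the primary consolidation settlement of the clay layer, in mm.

Final effective stress: σ'_f = 158 + 76.5 = 234.5 kPa.
σ'_f = 234.5 ≤ σ'_p = 316 kPa, so the clay remains overconsolidated and only the recompression index applies:
S_c = C_r·H/(1+e₀)·log₁₀(σ'_f/σ'_0) = 0.089×6.7/2.01×log₁₀(234.5/158)
    = 0.29666 × 0.17149 = 0.05087 m

S_c ≈ 50.9 mm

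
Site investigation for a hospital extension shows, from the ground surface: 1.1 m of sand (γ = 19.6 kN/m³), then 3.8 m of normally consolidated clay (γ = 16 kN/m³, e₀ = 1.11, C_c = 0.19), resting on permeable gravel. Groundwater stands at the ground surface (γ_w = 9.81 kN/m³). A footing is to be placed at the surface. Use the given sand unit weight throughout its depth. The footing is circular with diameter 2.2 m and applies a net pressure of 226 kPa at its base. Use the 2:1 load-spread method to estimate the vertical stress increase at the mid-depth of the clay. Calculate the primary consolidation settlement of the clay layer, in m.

S_c ≈ 0.153 m

Mid-depth of clay below the ground surface: z = 1.1 + 3.8/2 = 3 m.
Total vertical stress at mid-clay: σ_v = 19.6×1.1 + 16×1.9 = 51.96 kPa.
Pore pressure: u = 9.81×(3 − 0) = 29.43 kPa.
Initial effective stress: σ'_0 = σ_v − u = 51.96 − 29.43 = 22.53 kPa.
Stress increase at mid-clay by the 2:1 spreading method:
Δσ ≈ qD²/(D+z)² = 226×2.2²/(2.2+3)² = 40.453 kPa
Final effective stress: σ'_f = σ'_0 + Δσ = 22.53 + 40.453 = 62.983 kPa.
Normally consolidated clay, so the full stress increment lies on the virgin compression line:
S_c = C_c·H/(1+e₀)·log₁₀(σ'_f/σ'_0) = 0.19×3.8/(1+1.11)×log₁₀(62.983/22.53)
    = 0.34218 × 0.44646 = 0.1528 m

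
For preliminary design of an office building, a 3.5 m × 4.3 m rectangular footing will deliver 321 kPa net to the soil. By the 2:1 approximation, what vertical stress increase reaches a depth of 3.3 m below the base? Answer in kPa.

By the 2:1 method the load spreads at 1 horizontal : 2 vertical, so at depth z the loaded area has grown by z in each plan dimension:
Δσ = qBL/((B+z)(L+z)) = 321×3.5×4.3/((3.5+3.3)(4.3+3.3)) = 93.48 kPa

Δσ_z ≈ 93.5 kPa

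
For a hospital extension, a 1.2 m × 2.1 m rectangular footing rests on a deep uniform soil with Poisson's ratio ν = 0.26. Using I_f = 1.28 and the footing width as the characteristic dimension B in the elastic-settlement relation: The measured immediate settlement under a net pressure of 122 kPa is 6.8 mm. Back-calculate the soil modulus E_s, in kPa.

E_s ≈ 25700 kPa

S_e = q·B·(1−ν²)/E_s · I_f  ⇒  E_s = q·B·(1−ν²)·I_f / S_e.
E_s = 122 × 1.2 × 0.9324 × 1.28 / 0.0068 = 25690 kPa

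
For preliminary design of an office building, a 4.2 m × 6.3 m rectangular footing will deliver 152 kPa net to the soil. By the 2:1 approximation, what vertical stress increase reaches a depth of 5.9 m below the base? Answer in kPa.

By the 2:1 method the load spreads at 1 horizontal : 2 vertical, so at depth z the loaded area has grown by z in each plan dimension:
Δσ = qBL/((B+z)(L+z)) = 152×4.2×6.3/((4.2+5.9)(6.3+5.9)) = 32.64 kPa

Δσ_z ≈ 32.6 kPa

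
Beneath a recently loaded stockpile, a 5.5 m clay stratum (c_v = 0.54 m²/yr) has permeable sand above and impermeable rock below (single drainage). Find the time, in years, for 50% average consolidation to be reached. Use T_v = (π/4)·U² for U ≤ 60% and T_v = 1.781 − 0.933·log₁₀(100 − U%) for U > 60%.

t ≈ 11 years

Drainage path length: H_d = H = 5.5 m (single drainage).
U ≤ 60%: T_v = (π/4)·U² = (π/4)×0.5² = 0.19635.
t = T_v·H_d²/c_v = 0.19635×5.5²/0.54 = 11 years.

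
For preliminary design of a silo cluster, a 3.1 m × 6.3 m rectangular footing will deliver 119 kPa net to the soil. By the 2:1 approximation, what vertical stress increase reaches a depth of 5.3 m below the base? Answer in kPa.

By the 2:1 method the load spreads at 1 horizontal : 2 vertical, so at depth z the loaded area has grown by z in each plan dimension:
Δσ = qBL/((B+z)(L+z)) = 119×3.1×6.3/((3.1+5.3)(6.3+5.3)) = 23.851 kPa

Δσ_z ≈ 23.9 kPa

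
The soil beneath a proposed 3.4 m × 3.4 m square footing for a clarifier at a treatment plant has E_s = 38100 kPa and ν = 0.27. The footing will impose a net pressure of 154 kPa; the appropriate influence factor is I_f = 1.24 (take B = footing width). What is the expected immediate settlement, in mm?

Immediate (elastic) settlement: S_e = q·B·(1−ν²)/E_s · I_f.
S_e = 154 × 3.4 × (1 − 0.27²) / 38100 × 1.24
    = 154 × 3.4 × 0.9271 / 38100 × 1.24
    = 0.0158 m = 15.8 mm

S_e ≈ 15.8 mm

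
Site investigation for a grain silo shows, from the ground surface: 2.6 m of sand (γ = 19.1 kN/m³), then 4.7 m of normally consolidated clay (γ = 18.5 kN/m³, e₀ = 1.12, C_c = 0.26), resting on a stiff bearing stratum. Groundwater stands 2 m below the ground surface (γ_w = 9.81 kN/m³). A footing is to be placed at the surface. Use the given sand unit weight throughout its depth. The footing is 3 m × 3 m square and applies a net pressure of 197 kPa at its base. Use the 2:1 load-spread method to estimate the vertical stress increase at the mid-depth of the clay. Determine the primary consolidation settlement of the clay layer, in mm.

S_c ≈ 90.8 mm

Mid-depth of clay below the ground surface: z = 2.6 + 4.7/2 = 4.95 m.
Total vertical stress at mid-clay: σ_v = 19.1×2.6 + 18.5×2.35 = 93.135 kPa.
Pore pressure: u = 9.81×(4.95 − 2) = 28.94 kPa.
Initial effective stress: σ'_0 = σ_v − u = 93.135 − 28.94 = 64.195 kPa.
Stress increase at mid-clay by the 2:1 spreading method:
Δσ = qBL/((B+z)(L+z)) = 197×3×3/((3+4.95)(3+4.95)) = 28.053 kPa
Final effective stress: σ'_f = σ'_0 + Δσ = 64.195 + 28.053 = 92.248 kPa.
Normally consolidated clay, so the full stress increment lies on the virgin compression line:
S_c = C_c·H/(1+e₀)·log₁₀(σ'_f/σ'_0) = 0.26×4.7/(1+1.12)×log₁₀(92.248/64.195)
    = 0.57642 × 0.15746 = 0.09076 m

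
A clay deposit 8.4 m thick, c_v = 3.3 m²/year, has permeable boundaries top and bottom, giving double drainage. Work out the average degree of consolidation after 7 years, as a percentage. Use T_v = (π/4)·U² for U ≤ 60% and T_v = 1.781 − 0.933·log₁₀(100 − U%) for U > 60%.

U ≈ 96.8 %

Drainage path length: H_d = H/2 = 4.2 m (double drainage).
T_v = c_v·t/H_d² = 3.3×7/4.2² = 1.3095.
T_v = 1.3095 corresponds to the U > 60% branch:
U = 1 − 10^((1.781 − T_v)/0.933)/100 = 0.968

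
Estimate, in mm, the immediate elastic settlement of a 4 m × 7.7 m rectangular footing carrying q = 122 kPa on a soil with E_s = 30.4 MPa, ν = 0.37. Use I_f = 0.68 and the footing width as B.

S_e ≈ 9.42 mm

Immediate (elastic) settlement: S_e = q·B·(1−ν²)/E_s · I_f.
E_s = 30.4 MPa = 30400 kPa.
S_e = 122 × 4 × (1 − 0.37²) / 30400 × 0.68
    = 122 × 4 × 0.8631 / 30400 × 0.68
    = 0.009421 m = 9.421 mm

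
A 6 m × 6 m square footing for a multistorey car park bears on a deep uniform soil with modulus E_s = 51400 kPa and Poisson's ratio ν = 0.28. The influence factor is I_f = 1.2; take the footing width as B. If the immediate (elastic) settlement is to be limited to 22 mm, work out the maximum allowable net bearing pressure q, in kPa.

q ≈ 170 kPa

S_e = q·B·(1−ν²)/E_s · I_f  ⇒  q = S_e·E_s / (B·(1−ν²)·I_f).
q = 0.022 × 51400 / (6 × 0.9216 × 1.2) = 170.4 kPa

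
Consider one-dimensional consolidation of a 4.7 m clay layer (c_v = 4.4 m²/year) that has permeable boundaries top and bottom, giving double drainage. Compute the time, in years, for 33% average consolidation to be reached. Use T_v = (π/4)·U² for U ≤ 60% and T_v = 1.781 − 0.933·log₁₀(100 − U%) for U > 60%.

t ≈ 0.107 years

Drainage path length: H_d = H/2 = 2.35 m (double drainage).
U ≤ 60%: T_v = (π/4)·U² = (π/4)×0.33² = 0.08553.
t = T_v·H_d²/c_v = 0.08553×2.35²/4.4 = 0.1073 years.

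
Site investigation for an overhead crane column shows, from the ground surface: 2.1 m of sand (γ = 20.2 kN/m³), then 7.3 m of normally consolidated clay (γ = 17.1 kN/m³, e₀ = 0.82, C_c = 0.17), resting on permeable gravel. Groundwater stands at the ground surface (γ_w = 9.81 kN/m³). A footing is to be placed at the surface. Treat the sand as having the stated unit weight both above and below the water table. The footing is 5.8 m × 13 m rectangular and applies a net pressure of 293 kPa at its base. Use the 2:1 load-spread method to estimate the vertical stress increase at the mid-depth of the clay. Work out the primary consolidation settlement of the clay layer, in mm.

S_c ≈ 336 mm

Mid-depth of clay below the ground surface: z = 2.1 + 7.3/2 = 5.75 m.
Total vertical stress at mid-clay: σ_v = 20.2×2.1 + 17.1×3.65 = 104.84 kPa.
Pore pressure: u = 9.81×(5.75 − 0) = 56.408 kPa.
Initial effective stress: σ'_0 = σ_v − u = 104.84 − 56.408 = 48.432 kPa.
Stress increase at mid-clay by the 2:1 spreading method:
Δσ = qBL/((B+z)(L+z)) = 293×5.8×13/((5.8+5.75)(13+5.75)) = 102.01 kPa
Final effective stress: σ'_f = σ'_0 + Δσ = 48.432 + 102.01 = 150.44 kPa.
Normally consolidated clay, so the full stress increment lies on the virgin compression line:
S_c = C_c·H/(1+e₀)·log₁₀(σ'_f/σ'_0) = 0.17×7.3/(1+0.82)×log₁₀(150.44/48.432)
    = 0.68187 × 0.49223 = 0.3356 m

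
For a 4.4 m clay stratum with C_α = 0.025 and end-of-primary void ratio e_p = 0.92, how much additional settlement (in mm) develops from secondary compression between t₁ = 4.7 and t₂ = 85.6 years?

S_s ≈ 72.2 mm

Secondary compression: S_s = C_α·H/(1+e_p)·log₁₀(t₂/t₁)
S_s = 0.025×4.4/(1+0.92)×log₁₀(85.6/4.7)
    = 0.05729 × 1.26 = 0.07221 m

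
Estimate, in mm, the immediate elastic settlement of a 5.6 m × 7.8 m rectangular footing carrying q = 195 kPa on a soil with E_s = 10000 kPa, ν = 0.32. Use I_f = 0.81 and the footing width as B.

S_e ≈ 79.4 mm

Immediate (elastic) settlement: S_e = q·B·(1−ν²)/E_s · I_f.
S_e = 195 × 5.6 × (1 − 0.32²) / 10000 × 0.81
    = 195 × 5.6 × 0.8976 / 10000 × 0.81
    = 0.07939 m = 79.39 mm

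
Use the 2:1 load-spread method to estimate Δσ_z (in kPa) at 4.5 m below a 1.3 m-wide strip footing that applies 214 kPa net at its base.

By the 2:1 method the load spreads at 1 horizontal : 2 vertical, so at depth z the loaded area has grown by z in each plan dimension:
Δσ = qB/(B+z) = 214×1.3/(1.3+4.5) = 47.966 kPa

Δσ_z ≈ 48 kPa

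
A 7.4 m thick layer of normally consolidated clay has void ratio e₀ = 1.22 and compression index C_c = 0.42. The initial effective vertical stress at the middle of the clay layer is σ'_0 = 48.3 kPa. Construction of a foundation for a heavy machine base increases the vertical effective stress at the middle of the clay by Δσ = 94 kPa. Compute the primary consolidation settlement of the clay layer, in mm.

Final effective stress: σ'_f = σ'_0 + Δσ = 48.3 + 94 = 142.3 kPa.
Normally consolidated clay, so the full stress increment lies on the virgin compression line:
S_c = C_c·H/(1+e₀)·log₁₀(σ'_f/σ'_0) = 0.42×7.4/(1+1.22)×log₁₀(142.3/48.3)
    = 1.4 × 0.46926 = 0.657 m

S_c ≈ 657 mm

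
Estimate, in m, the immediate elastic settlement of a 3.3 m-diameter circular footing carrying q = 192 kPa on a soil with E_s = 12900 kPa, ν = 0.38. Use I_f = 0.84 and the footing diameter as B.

S_e ≈ 0.0353 m

Immediate (elastic) settlement: S_e = q·B·(1−ν²)/E_s · I_f.
S_e = 192 × 3.3 × (1 − 0.38²) / 12900 × 0.84
    = 192 × 3.3 × 0.8556 / 12900 × 0.84
    = 0.0353 m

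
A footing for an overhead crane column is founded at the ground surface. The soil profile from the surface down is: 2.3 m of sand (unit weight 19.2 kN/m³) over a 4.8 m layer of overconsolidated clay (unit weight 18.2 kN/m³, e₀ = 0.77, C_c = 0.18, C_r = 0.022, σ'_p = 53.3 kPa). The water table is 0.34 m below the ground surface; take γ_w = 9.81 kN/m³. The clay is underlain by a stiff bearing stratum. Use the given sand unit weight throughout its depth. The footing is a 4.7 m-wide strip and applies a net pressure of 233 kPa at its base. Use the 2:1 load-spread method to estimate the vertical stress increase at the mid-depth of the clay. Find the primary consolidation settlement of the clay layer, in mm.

S_c ≈ 239 mm

Mid-depth of clay below the ground surface: z = 2.3 + 4.8/2 = 4.7 m.
Total vertical stress at mid-clay: σ_v = 19.2×2.3 + 18.2×2.4 = 87.84 kPa.
Pore pressure: u = 9.81×(4.7 − 0.34) = 42.772 kPa.
Initial effective stress: σ'_0 = σ_v − u = 87.84 − 42.772 = 45.068 kPa.
Stress increase at mid-clay by the 2:1 spreading method:
Δσ = qB/(B+z) = 233×4.7/(4.7+4.7) = 116.5 kPa
Final effective stress: σ'_f = 45.068 + 116.5 = 161.57 kPa.
σ'_f = 161.57 > σ'_p = 53.3 kPa, so the stress path crosses the preconsolidation pressure — recompression up to σ'_p, then virgin compression beyond:
S_c = H/(1+e₀)·[C_r·log₁₀(σ'_p/σ'_0) + C_c·log₁₀(σ'_f/σ'_p)]
    = 4.8/1.77 × [0.022×log₁₀(53.3/45.068) + 0.18×log₁₀(161.57/53.3)]
    = 2.7119 × [0.0016029 + 0.086694] = 0.2395 m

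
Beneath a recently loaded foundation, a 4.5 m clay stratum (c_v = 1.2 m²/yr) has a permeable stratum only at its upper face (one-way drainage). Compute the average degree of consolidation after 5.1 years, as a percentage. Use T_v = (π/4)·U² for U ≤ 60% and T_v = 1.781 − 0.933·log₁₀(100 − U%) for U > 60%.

U ≈ 61.5 %

Drainage path length: H_d = H = 4.5 m (single drainage).
T_v = c_v·t/H_d² = 1.2×5.1/4.5² = 0.30222.
T_v = 0.30222 corresponds to the U > 60% branch:
U = 1 − 10^((1.781 − T_v)/0.933)/100 = 0.6154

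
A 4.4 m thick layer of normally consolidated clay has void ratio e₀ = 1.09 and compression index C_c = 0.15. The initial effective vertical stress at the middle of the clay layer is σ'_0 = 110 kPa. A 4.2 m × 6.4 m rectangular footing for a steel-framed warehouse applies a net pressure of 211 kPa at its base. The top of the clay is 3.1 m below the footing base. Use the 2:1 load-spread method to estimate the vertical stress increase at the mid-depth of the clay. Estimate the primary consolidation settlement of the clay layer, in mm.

Mid-depth of clay below the footing base: z = 3.1 + 4.4/2 = 5.3 m.
Stress increase at mid-clay by the 2:1 spreading method:
Δσ = qBL/((B+z)(L+z)) = 211×4.2×6.4/((4.2+5.3)(6.4+5.3)) = 51.027 kPa
Final effective stress: σ'_f = σ'_0 + Δσ = 110 + 51.027 = 161.03 kPa.
Normally consolidated clay, so the full stress increment lies on the virgin compression line:
S_c = C_c·H/(1+e₀)·log₁₀(σ'_f/σ'_0) = 0.15×4.4/(1+1.09)×log₁₀(161.03/110)
    = 0.31579 × 0.16551 = 0.05227 m

S_c ≈ 52.3 mm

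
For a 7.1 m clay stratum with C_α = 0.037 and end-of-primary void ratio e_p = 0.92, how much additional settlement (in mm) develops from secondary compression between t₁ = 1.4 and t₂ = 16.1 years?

S_s ≈ 145 mm

Secondary compression: S_s = C_α·H/(1+e_p)·log₁₀(t₂/t₁)
S_s = 0.037×7.1/(1+0.92)×log₁₀(16.1/1.4)
    = 0.1368 × 1.061 = 0.1451 m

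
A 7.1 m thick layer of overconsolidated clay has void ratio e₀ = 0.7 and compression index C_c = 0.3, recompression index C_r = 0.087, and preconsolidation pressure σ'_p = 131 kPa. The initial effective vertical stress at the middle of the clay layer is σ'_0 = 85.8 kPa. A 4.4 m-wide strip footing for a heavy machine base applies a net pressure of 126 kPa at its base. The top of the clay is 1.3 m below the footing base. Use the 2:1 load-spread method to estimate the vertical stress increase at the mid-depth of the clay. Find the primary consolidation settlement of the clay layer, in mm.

S_c ≈ 125 mm

Mid-depth of clay below the footing base: z = 1.3 + 7.1/2 = 4.85 m.
Stress increase at mid-clay by the 2:1 spreading method:
Δσ = qB/(B+z) = 126×4.4/(4.4+4.85) = 59.935 kPa
Final effective stress: σ'_f = 85.8 + 59.935 = 145.74 kPa.
σ'_f = 145.74 > σ'_p = 131 kPa, so the stress path crosses the preconsolidation pressure — recompression up to σ'_p, then virgin compression beyond:
S_c = H/(1+e₀)·[C_r·log₁₀(σ'_p/σ'_0) + C_c·log₁₀(σ'_f/σ'_p)]
    = 7.1/1.7 × [0.087×log₁₀(131/85.8) + 0.3×log₁₀(145.74/131)]
    = 4.1765 × [0.015989 + 0.013892] = 0.1248 m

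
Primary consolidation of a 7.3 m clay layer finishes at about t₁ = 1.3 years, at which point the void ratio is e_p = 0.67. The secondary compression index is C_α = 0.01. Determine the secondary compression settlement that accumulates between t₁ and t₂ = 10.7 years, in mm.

Secondary compression: S_s = C_α·H/(1+e_p)·log₁₀(t₂/t₁)
S_s = 0.01×7.3/(1+0.67)×log₁₀(10.7/1.3)
    = 0.04371 × 0.9154 = 0.04002 m

S_s ≈ 40 mm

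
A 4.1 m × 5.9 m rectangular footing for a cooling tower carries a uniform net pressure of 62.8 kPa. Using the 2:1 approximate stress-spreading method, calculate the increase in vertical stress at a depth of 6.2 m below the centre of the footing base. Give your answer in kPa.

By the 2:1 method the load spreads at 1 horizontal : 2 vertical, so at depth z the loaded area has grown by z in each plan dimension:
Δσ = qBL/((B+z)(L+z)) = 62.8×4.1×5.9/((4.1+6.2)(5.9+6.2)) = 12.189 kPa

Δσ_z ≈ 12.2 kPa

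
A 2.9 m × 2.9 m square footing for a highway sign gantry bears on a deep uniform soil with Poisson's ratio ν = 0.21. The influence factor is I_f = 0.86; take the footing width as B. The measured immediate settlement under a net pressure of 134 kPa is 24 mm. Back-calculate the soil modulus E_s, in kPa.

E_s ≈ 13300 kPa

S_e = q·B·(1−ν²)/E_s · I_f  ⇒  E_s = q·B·(1−ν²)·I_f / S_e.
E_s = 134 × 2.9 × 0.9559 × 0.86 / 0.024 = 13310 kPa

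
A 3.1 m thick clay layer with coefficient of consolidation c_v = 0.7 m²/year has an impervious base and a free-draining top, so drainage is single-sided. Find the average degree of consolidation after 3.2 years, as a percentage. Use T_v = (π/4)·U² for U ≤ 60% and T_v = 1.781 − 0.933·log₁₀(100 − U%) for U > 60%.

Drainage path length: H_d = H = 3.1 m (single drainage).
T_v = c_v·t/H_d² = 0.7×3.2/3.1² = 0.23309.
T_v = 0.23309 corresponds to the U ≤ 60% branch:
U = √(4T_v/π) = 0.5448

U ≈ 54.5 %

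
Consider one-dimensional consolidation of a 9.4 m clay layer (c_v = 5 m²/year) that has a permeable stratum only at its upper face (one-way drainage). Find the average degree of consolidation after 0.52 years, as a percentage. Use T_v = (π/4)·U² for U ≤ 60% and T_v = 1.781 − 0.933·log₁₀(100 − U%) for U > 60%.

U ≈ 19.4 %

Drainage path length: H_d = H = 9.4 m (single drainage).
T_v = c_v·t/H_d² = 5×0.52/9.4² = 0.029425.
T_v = 0.029425 corresponds to the U ≤ 60% branch:
U = √(4T_v/π) = 0.1936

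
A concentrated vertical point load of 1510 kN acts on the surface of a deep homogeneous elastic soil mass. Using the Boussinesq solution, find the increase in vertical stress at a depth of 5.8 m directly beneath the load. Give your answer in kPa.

Δσ_z ≈ 21.4 kPa

Boussinesq vertical stress below a point load on an elastic half-space:
Δσ_z = 3P/(2πz²) · [1 + (r/z)²]^(−5/2)
r/z = 0/5.8 = 0; [1+(r/z)²]^(−5/2) = 1.
Δσ_z = 3×1510/(2π×5.8²) × 1 = 21.432 × 1 = 21.43 kPa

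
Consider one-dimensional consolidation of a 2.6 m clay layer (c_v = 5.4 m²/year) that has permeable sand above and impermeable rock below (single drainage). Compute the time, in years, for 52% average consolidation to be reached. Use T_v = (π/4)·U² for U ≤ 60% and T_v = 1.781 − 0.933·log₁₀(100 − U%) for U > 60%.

Drainage path length: H_d = H = 2.6 m (single drainage).
U ≤ 60%: T_v = (π/4)·U² = (π/4)×0.52² = 0.21237.
t = T_v·H_d²/c_v = 0.21237×2.6²/5.4 = 0.2659 years.

t ≈ 0.266 years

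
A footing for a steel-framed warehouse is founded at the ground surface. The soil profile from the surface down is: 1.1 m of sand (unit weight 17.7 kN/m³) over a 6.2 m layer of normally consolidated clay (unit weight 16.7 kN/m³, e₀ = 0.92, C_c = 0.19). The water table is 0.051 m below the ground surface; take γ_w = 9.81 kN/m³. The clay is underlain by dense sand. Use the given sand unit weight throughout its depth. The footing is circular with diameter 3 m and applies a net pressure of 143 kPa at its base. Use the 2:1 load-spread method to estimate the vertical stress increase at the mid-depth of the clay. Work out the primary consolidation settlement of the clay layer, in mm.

Mid-depth of clay below the ground surface: z = 1.1 + 6.2/2 = 4.2 m.
Total vertical stress at mid-clay: σ_v = 17.7×1.1 + 16.7×3.1 = 71.24 kPa.
Pore pressure: u = 9.81×(4.2 − 0.051) = 40.702 kPa.
Initial effective stress: σ'_0 = σ_v − u = 71.24 − 40.702 = 30.538 kPa.
Stress increase at mid-clay by the 2:1 spreading method:
Δσ ≈ qD²/(D+z)² = 143×3²/(3+4.2)² = 24.826 kPa
Final effective stress: σ'_f = σ'_0 + Δσ = 30.538 + 24.826 = 55.364 kPa.
Normally consolidated clay, so the full stress increment lies on the virgin compression line:
S_c = C_c·H/(1+e₀)·log₁₀(σ'_f/σ'_0) = 0.19×6.2/(1+0.92)×log₁₀(55.364/30.538)
    = 0.61354 × 0.25839 = 0.1585 m

S_c ≈ 159 mm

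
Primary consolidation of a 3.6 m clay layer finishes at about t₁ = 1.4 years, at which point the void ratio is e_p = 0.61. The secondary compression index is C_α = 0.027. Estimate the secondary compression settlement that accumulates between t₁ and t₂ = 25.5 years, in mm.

S_s ≈ 76.1 mm

Secondary compression: S_s = C_α·H/(1+e_p)·log₁₀(t₂/t₁)
S_s = 0.027×3.6/(1+0.61)×log₁₀(25.5/1.4)
    = 0.06037 × 1.26 = 0.07609 m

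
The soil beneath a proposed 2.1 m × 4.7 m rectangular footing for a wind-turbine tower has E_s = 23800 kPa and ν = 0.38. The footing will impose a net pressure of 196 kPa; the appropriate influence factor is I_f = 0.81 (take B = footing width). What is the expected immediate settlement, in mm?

S_e ≈ 12 mm

Immediate (elastic) settlement: S_e = q·B·(1−ν²)/E_s · I_f.
S_e = 196 × 2.1 × (1 − 0.38²) / 23800 × 0.81
    = 196 × 2.1 × 0.8556 / 23800 × 0.81
    = 0.01199 m = 11.99 mm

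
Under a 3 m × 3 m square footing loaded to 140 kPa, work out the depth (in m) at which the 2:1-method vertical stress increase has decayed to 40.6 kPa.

2:1 spreading — at depth z the loaded area has grown by z in each plan dimension:
qB²/(B+z)² = Δσ_z ⇒ z = B(√(q/Δσ_z) − 1) = 3×(√(140/40.6) − 1) = 2.571 m

z ≈ 2.57 m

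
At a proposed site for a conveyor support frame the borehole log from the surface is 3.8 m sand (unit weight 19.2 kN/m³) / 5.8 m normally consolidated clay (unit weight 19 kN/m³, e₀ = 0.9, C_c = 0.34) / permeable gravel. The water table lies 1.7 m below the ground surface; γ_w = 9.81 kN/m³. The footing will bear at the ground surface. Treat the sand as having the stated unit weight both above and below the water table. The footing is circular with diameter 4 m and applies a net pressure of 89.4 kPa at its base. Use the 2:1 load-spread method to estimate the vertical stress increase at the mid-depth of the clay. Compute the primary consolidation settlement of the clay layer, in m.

Mid-depth of clay below the ground surface: z = 3.8 + 5.8/2 = 6.7 m.
Total vertical stress at mid-clay: σ_v = 19.2×3.8 + 19×2.9 = 128.06 kPa.
Pore pressure: u = 9.81×(6.7 − 1.7) = 49.05 kPa.
Initial effective stress: σ'_0 = σ_v − u = 128.06 − 49.05 = 79.01 kPa.
Stress increase at mid-clay by the 2:1 spreading method:
Δσ ≈ qD²/(D+z)² = 89.4×4²/(4+6.7)² = 12.494 kPa
Final effective stress: σ'_f = σ'_0 + Δσ = 79.01 + 12.494 = 91.504 kPa.
Normally consolidated clay, so the full stress increment lies on the virgin compression line:
S_c = C_c·H/(1+e₀)·log₁₀(σ'_f/σ'_0) = 0.34×5.8/(1+0.9)×log₁₀(91.504/79.01)
    = 1.0379 × 0.063758 = 0.06617 m

S_c ≈ 0.0662 m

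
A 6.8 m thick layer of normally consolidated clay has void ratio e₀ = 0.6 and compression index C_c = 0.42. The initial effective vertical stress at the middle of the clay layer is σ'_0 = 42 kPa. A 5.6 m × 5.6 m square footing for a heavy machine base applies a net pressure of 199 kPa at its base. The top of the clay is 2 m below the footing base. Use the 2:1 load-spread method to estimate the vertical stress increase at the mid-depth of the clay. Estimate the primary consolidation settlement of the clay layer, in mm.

Mid-depth of clay below the footing base: z = 2 + 6.8/2 = 5.4 m.
Stress increase at mid-clay by the 2:1 spreading method:
Δσ = qBL/((B+z)(L+z)) = 199×5.6×5.6/((5.6+5.4)(5.6+5.4)) = 51.576 kPa
Final effective stress: σ'_f = σ'_0 + Δσ = 42 + 51.576 = 93.576 kPa.
Normally consolidated clay, so the full stress increment lies on the virgin compression line:
S_c = C_c·H/(1+e₀)·log₁₀(σ'_f/σ'_0) = 0.42×6.8/(1+0.6)×log₁₀(93.576/42)
    = 1.785 × 0.34792 = 0.621 m

S_c ≈ 621 mm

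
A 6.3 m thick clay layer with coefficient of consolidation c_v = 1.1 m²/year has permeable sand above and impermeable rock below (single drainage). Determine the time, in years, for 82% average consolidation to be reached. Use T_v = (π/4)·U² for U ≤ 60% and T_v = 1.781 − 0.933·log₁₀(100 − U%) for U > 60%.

Drainage path length: H_d = H = 6.3 m (single drainage).
U > 60%: T_v = 1.781 − 0.933·log₁₀(100 − 82) = 0.60983.
t = T_v·H_d²/c_v = 0.60983×6.3²/1.1 = 22 years.

t ≈ 22 years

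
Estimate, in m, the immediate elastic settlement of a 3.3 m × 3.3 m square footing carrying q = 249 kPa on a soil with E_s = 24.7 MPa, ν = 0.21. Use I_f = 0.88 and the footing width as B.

S_e ≈ 0.028 m

Immediate (elastic) settlement: S_e = q·B·(1−ν²)/E_s · I_f.
E_s = 24.7 MPa = 24700 kPa.
S_e = 249 × 3.3 × (1 − 0.21²) / 24700 × 0.88
    = 249 × 3.3 × 0.9559 / 24700 × 0.88
    = 0.02798 m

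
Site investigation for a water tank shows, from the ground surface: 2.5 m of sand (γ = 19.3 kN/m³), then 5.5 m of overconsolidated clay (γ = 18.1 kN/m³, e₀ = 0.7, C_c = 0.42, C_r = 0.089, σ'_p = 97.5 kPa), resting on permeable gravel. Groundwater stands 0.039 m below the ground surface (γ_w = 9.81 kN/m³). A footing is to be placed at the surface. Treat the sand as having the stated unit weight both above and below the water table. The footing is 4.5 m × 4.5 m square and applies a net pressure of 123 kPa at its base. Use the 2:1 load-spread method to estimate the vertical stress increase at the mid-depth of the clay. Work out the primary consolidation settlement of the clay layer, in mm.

Mid-depth of clay below the ground surface: z = 2.5 + 5.5/2 = 5.25 m.
Total vertical stress at mid-clay: σ_v = 19.3×2.5 + 18.1×2.75 = 98.025 kPa.
Pore pressure: u = 9.81×(5.25 − 0.039) = 51.12 kPa.
Initial effective stress: σ'_0 = σ_v − u = 98.025 − 51.12 = 46.905 kPa.
Stress increase at mid-clay by the 2:1 spreading method:
Δσ = qBL/((B+z)(L+z)) = 123×4.5×4.5/((4.5+5.25)(4.5+5.25)) = 26.201 kPa
Final effective stress: σ'_f = 46.905 + 26.201 = 73.106 kPa.
σ'_f = 73.106 ≤ σ'_p = 97.5 kPa, so the clay remains overconsolidated and only the recompression index applies:
S_c = C_r·H/(1+e₀)·log₁₀(σ'_f/σ'_0) = 0.089×5.5/1.7×log₁₀(73.106/46.905)
    = 0.28794 × 0.19273 = 0.0555 m

S_c ≈ 55.5 mm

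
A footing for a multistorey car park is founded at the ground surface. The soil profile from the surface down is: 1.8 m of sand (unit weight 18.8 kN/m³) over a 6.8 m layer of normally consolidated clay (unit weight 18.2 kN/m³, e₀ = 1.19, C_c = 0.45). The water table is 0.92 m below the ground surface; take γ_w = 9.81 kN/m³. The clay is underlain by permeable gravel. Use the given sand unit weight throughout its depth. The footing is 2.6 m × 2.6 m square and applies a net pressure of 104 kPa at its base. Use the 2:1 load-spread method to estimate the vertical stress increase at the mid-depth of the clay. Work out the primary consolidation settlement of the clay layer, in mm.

Mid-depth of clay below the ground surface: z = 1.8 + 6.8/2 = 5.2 m.
Total vertical stress at mid-clay: σ_v = 18.8×1.8 + 18.2×3.4 = 95.72 kPa.
Pore pressure: u = 9.81×(5.2 − 0.92) = 41.987 kPa.
Initial effective stress: σ'_0 = σ_v − u = 95.72 − 41.987 = 53.733 kPa.
Stress increase at mid-clay by the 2:1 spreading method:
Δσ = qBL/((B+z)(L+z)) = 104×2.6×2.6/((2.6+5.2)(2.6+5.2)) = 11.556 kPa
Final effective stress: σ'_f = σ'_0 + Δσ = 53.733 + 11.556 = 65.289 kPa.
Normally consolidated clay, so the full stress increment lies on the virgin compression line:
S_c = C_c·H/(1+e₀)·log₁₀(σ'_f/σ'_0) = 0.45×6.8/(1+1.19)×log₁₀(65.289/53.733)
    = 1.3973 × 0.084599 = 0.1182 m

S_c ≈ 118 mm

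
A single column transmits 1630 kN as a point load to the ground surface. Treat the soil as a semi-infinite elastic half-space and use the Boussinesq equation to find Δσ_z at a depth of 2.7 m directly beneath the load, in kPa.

Boussinesq vertical stress below a point load on an elastic half-space:
Δσ_z = 3P/(2πz²) · [1 + (r/z)²]^(−5/2)
r/z = 0/2.7 = 0; [1+(r/z)²]^(−5/2) = 1.
Δσ_z = 3×1630/(2π×2.7²) × 1 = 106.76 × 1 = 106.8 kPa

Δσ_z ≈ 107 kPa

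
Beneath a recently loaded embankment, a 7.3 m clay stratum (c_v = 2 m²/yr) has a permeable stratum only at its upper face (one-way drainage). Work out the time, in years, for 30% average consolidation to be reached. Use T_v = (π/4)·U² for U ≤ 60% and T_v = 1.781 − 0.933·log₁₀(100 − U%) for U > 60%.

t ≈ 1.88 years

Drainage path length: H_d = H = 7.3 m (single drainage).
U ≤ 60%: T_v = (π/4)·U² = (π/4)×0.3² = 0.070686.
t = T_v·H_d²/c_v = 0.070686×7.3²/2 = 1.883 years.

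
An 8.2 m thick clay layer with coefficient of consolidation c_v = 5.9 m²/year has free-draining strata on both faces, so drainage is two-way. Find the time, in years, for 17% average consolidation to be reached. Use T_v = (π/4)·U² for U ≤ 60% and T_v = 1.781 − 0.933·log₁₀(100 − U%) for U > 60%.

t ≈ 0.0647 years

Drainage path length: H_d = H/2 = 4.1 m (double drainage).
U ≤ 60%: T_v = (π/4)·U² = (π/4)×0.17² = 0.022698.
t = T_v·H_d²/c_v = 0.022698×4.1²/5.9 = 0.06467 years.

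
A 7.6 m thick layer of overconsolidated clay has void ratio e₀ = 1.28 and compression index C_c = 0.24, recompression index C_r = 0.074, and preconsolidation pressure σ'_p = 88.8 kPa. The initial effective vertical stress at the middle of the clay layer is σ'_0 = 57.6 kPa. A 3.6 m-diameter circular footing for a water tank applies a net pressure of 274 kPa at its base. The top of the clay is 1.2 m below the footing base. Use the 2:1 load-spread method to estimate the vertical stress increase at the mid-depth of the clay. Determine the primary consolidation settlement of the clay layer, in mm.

Mid-depth of clay below the footing base: z = 1.2 + 7.6/2 = 5 m.
Stress increase at mid-clay by the 2:1 spreading method:
Δσ ≈ qD²/(D+z)² = 274×3.6²/(3.6+5)² = 48.013 kPa
Final effective stress: σ'_f = 57.6 + 48.013 = 105.61 kPa.
σ'_f = 105.61 > σ'_p = 88.8 kPa, so the stress path crosses the preconsolidation pressure — recompression up to σ'_p, then virgin compression beyond:
S_c = H/(1+e₀)·[C_r·log₁₀(σ'_p/σ'_0) + C_c·log₁₀(σ'_f/σ'_p)]
    = 7.6/2.28 × [0.074×log₁₀(88.8/57.6) + 0.24×log₁₀(105.61/88.8)]
    = 3.3333 × [0.013911 + 0.01807] = 0.1066 m

S_c ≈ 107 mm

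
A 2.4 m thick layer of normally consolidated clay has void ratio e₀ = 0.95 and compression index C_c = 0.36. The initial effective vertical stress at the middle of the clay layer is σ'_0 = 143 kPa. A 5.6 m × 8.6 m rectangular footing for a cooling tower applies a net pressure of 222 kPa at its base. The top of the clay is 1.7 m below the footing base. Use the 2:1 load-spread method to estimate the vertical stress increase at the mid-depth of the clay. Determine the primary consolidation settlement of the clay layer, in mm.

S_c ≈ 109 mm

Mid-depth of clay below the footing base: z = 1.7 + 2.4/2 = 2.9 m.
Stress increase at mid-clay by the 2:1 spreading method:
Δσ = qBL/((B+z)(L+z)) = 222×5.6×8.6/((5.6+2.9)(8.6+2.9)) = 109.38 kPa
Final effective stress: σ'_f = σ'_0 + Δσ = 143 + 109.38 = 252.38 kPa.
Normally consolidated clay, so the full stress increment lies on the virgin compression line:
S_c = C_c·H/(1+e₀)·log₁₀(σ'_f/σ'_0) = 0.36×2.4/(1+0.95)×log₁₀(252.38/143)
    = 0.44308 × 0.24672 = 0.1093 m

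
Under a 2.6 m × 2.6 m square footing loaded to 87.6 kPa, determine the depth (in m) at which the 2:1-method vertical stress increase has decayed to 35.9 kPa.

z ≈ 1.46 m

2:1 spreading — at depth z the loaded area has grown by z in each plan dimension:
qB²/(B+z)² = Δσ_z ⇒ z = B(√(q/Δσ_z) − 1) = 2.6×(√(87.6/35.9) − 1) = 1.461 m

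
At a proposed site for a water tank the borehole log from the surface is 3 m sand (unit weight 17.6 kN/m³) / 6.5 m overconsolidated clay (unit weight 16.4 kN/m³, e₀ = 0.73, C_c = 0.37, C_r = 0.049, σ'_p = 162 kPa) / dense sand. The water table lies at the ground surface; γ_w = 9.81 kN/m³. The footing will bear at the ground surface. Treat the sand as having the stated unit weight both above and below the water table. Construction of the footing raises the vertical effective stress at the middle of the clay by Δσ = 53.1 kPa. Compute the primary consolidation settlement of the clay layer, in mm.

S_c ≈ 62.5 mm

Mid-depth of clay below the ground surface: z = 3 + 6.5/2 = 6.25 m.
Total vertical stress at mid-clay: σ_v = 17.6×3 + 16.4×3.25 = 106.1 kPa.
Pore pressure: u = 9.81×(6.25 − 0) = 61.312 kPa.
Initial effective stress: σ'_0 = σ_v − u = 106.1 − 61.312 = 44.788 kPa.
Final effective stress: σ'_f = 44.788 + 53.1 = 97.888 kPa.
σ'_f = 97.888 ≤ σ'_p = 162 kPa, so the clay remains overconsolidated and only the recompression index applies:
S_c = C_r·H/(1+e₀)·log₁₀(σ'_f/σ'_0) = 0.049×6.5/1.73×log₁₀(97.888/44.788)
    = 0.1841 × 0.33957 = 0.06252 m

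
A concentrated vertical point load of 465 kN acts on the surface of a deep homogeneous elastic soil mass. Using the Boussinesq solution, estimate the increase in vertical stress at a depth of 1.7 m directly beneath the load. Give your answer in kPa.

Δσ_z ≈ 76.8 kPa

Boussinesq vertical stress below a point load on an elastic half-space:
Δσ_z = 3P/(2πz²) · [1 + (r/z)²]^(−5/2)
r/z = 0/1.7 = 0; [1+(r/z)²]^(−5/2) = 1.
Δσ_z = 3×465/(2π×1.7²) × 1 = 76.824 × 1 = 76.82 kPa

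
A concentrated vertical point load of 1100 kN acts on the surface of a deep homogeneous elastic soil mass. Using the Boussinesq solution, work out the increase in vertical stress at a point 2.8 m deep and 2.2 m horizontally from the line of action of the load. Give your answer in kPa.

Boussinesq vertical stress below a point load on an elastic half-space:
Δσ_z = 3P/(2πz²) · [1 + (r/z)²]^(−5/2)
r/z = 2.2/2.8 = 0.78571; [1+(r/z)²]^(−5/2) = 0.3006.
Δσ_z = 3×1100/(2π×2.8²) × 0.3006 = 66.991 × 0.3006 = 20.14 kPa

Δσ_z ≈ 20.1 kPa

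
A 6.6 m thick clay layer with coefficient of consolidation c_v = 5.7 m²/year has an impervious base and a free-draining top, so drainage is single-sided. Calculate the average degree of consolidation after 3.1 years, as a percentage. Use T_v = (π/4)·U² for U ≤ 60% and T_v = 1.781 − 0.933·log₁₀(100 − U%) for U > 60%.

Drainage path length: H_d = H = 6.6 m (single drainage).
T_v = c_v·t/H_d² = 5.7×3.1/6.6² = 0.40565.
T_v = 0.40565 corresponds to the U > 60% branch:
U = 1 − 10^((1.781 − T_v)/0.933)/100 = 0.7021

U ≈ 70.2 %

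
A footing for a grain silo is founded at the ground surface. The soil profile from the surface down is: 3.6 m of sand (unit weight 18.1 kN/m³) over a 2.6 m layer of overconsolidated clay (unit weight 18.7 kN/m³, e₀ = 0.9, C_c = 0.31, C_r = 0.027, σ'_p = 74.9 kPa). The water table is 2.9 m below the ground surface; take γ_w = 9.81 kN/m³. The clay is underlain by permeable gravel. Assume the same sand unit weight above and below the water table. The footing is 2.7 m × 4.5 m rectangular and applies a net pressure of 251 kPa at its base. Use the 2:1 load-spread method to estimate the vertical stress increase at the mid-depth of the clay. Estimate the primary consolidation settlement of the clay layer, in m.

Mid-depth of clay below the ground surface: z = 3.6 + 2.6/2 = 4.9 m.
Total vertical stress at mid-clay: σ_v = 18.1×3.6 + 18.7×1.3 = 89.47 kPa.
Pore pressure: u = 9.81×(4.9 − 2.9) = 19.62 kPa.
Initial effective stress: σ'_0 = σ_v − u = 89.47 − 19.62 = 69.85 kPa.
Stress increase at mid-clay by the 2:1 spreading method:
Δσ = qBL/((B+z)(L+z)) = 251×2.7×4.5/((2.7+4.9)(4.5+4.9)) = 42.688 kPa
Final effective stress: σ'_f = 69.85 + 42.688 = 112.54 kPa.
σ'_f = 112.54 > σ'_p = 74.9 kPa, so the stress path crosses the preconsolidation pressure — recompression up to σ'_p, then virgin compression beyond:
S_c = H/(1+e₀)·[C_r·log₁₀(σ'_p/σ'_0) + C_c·log₁₀(σ'_f/σ'_p)]
    = 2.6/1.9 × [0.027×log₁₀(74.9/69.85) + 0.31×log₁₀(112.54/74.9)]
    = 1.3684 × [0.00081852 + 0.054816] = 0.07613 m

S_c ≈ 0.0761 m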